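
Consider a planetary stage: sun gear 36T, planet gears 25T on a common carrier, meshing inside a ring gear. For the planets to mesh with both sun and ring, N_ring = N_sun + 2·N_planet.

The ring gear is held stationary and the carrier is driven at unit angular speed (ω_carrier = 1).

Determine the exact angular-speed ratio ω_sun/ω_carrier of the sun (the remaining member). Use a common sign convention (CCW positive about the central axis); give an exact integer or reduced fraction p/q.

61/18

N_ring = 36 + 2·25 = 86
36(ω_s−ω_c) = −86(ω_r−ω_c),  ω_r=0, ω_c=1
ω_s = 1 − (86/36)(0−1) = 61/18
ω_s/ω_c = 61/18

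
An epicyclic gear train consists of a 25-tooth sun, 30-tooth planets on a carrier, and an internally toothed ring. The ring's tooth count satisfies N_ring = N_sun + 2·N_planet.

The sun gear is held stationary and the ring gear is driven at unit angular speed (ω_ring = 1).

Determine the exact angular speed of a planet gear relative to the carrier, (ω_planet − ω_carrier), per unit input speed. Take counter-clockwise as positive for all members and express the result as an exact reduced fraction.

N_ring = 25 + 2·30 = 85
25(ω_s−ω_c) = −85(ω_r−ω_c),  ω_s=0, ω_r=1
25(0−ω_c) = −85(1−ω_c)  ⇒  110ω_c = 85  ⇒  ω_c = 17/22
sun–planet: 25·(0−17/22) = −30·(ω_p−ω_c)  ⇒  ω_p−ω_c = −(25/30)·(-17/22) = 85/132

85/132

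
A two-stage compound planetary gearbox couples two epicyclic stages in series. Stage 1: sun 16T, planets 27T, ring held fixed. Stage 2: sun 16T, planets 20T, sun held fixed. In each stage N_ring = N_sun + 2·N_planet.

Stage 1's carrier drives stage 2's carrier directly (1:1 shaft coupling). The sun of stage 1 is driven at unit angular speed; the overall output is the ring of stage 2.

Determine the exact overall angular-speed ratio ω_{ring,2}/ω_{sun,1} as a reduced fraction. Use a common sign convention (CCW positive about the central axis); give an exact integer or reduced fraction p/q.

72/301

Stage 1: N_ring = 16 + 2·27 = 70
Stage 1: 16(ω_s−ω_c) = −70(ω_r−ω_c),  ω_r=0, ω_s=1
Stage 1: 16(1−ω_c) = −70(0−ω_c)  ⇒  86ω_c = 16  ⇒  ω_c = 8/43
  ⇒ ω_c¹/ω_s¹ = 8/43
Stage 2: N_ring = 16 + 2·20 = 56
Stage 2: 16(ω_s−ω_c) = −56(ω_r−ω_c),  ω_s=0, ω_c=1
Stage 2: ω_r = 1 − (16/56)(0−1) = 9/7
  ⇒ ω_r²/ω_c² = 9/7
Coupling ω_c² = ω_c¹ ⇒ overall = 8/43 × 9/7 = 72/301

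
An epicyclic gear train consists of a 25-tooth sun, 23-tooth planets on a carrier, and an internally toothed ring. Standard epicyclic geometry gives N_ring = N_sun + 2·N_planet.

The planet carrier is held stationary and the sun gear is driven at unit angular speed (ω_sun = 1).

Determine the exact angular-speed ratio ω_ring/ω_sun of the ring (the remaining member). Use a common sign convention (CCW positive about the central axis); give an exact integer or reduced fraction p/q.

N_ring = 25 + 2·23 = 71
25(ω_s−ω_c) = −71(ω_r−ω_c),  ω_c=0, ω_s=1
ω_r = 0 − (25/71)(1−0) = -25/71
ω_r/ω_s = -25/71

-25/71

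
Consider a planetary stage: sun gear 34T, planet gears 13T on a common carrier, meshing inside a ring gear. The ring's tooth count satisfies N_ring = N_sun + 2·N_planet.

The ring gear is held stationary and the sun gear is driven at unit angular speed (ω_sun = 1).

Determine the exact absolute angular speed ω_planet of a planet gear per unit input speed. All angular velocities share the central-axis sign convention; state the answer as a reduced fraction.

N_ring = 34 + 2·13 = 60
34(ω_s−ω_c) = −60(ω_r−ω_c),  ω_r=0, ω_s=1
34(1−ω_c) = −60(0−ω_c)  ⇒  94ω_c = 34  ⇒  ω_c = 17/47
sun–planet: 34·(1−17/47) = −13·(ω_p−ω_c)  ⇒  ω_p−ω_c = −(34/13)·(30/47) = -1020/611
ω_p = 17/47 − 1020/611 = -17/13

-17/13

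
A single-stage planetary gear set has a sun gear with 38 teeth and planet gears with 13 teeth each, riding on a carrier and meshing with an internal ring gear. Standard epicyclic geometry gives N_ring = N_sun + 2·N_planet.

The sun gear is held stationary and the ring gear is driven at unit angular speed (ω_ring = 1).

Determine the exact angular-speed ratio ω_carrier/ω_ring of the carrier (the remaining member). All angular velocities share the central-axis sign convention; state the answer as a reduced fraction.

32/51

N_ring = 38 + 2·13 = 64
38(ω_s−ω_c) = −64(ω_r−ω_c),  ω_s=0, ω_r=1
38(0−ω_c) = −64(1−ω_c)  ⇒  102ω_c = 64  ⇒  ω_c = 32/51
ω_c/ω_r = 32/51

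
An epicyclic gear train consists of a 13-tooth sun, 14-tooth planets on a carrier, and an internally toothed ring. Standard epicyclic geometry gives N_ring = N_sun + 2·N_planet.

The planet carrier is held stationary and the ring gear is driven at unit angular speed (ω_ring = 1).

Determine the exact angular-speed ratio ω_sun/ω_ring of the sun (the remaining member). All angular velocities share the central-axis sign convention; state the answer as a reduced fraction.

N_ring = 13 + 2·14 = 41
13(ω_s−ω_c) = −41(ω_r−ω_c),  ω_c=0, ω_r=1
ω_s = 0 − (41/13)(1−0) = -41/13
ω_s/ω_r = -41/13

-41/13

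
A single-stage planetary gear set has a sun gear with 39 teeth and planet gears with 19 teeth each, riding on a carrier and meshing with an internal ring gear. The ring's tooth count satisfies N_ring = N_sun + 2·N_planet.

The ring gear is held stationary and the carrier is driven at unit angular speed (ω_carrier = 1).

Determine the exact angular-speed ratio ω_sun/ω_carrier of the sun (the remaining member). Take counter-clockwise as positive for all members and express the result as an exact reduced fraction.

116/39

N_ring = 39 + 2·19 = 77
39(ω_s−ω_c) = −77(ω_r−ω_c),  ω_r=0, ω_c=1
ω_s = 1 − (77/39)(0−1) = 116/39
ω_s/ω_c = 116/39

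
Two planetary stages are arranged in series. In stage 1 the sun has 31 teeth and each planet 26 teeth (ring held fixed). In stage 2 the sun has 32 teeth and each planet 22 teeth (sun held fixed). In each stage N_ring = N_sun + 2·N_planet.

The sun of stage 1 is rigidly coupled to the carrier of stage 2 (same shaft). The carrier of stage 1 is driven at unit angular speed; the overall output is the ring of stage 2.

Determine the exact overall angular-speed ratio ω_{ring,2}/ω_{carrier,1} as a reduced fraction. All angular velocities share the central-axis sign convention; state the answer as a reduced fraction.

Stage 1: N_ring = 31 + 2·26 = 83
Stage 1: 31(ω_s−ω_c) = −83(ω_r−ω_c),  ω_r=0, ω_c=1
Stage 1: ω_s = 1 − (83/31)(0−1) = 114/31
  ⇒ ω_s¹/ω_c¹ = 114/31
Stage 2: N_ring = 32 + 2·22 = 76
Stage 2: 32(ω_s−ω_c) = −76(ω_r−ω_c),  ω_s=0, ω_c=1
Stage 2: ω_r = 1 − (32/76)(0−1) = 27/19
  ⇒ ω_r²/ω_c² = 27/19
Coupling ω_c² = ω_s¹ ⇒ overall = 114/31 × 27/19 = 162/31

162/31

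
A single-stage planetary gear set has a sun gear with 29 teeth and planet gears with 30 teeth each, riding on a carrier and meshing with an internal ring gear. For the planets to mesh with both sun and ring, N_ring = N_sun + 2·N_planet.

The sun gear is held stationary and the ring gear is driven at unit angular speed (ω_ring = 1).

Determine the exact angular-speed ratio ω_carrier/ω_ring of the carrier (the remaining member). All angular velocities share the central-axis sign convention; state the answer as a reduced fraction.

89/118

N_ring = 29 + 2·30 = 89
29(ω_s−ω_c) = −89(ω_r−ω_c),  ω_s=0, ω_r=1
29(0−ω_c) = −89(1−ω_c)  ⇒  118ω_c = 89  ⇒  ω_c = 89/118
ω_c/ω_r = 89/118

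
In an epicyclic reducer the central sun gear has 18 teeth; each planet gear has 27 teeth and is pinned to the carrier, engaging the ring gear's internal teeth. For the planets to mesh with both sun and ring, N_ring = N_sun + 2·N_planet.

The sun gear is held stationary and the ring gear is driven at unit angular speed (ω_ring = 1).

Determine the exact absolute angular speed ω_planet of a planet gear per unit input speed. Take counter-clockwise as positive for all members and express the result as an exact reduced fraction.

N_ring = 18 + 2·27 = 72
18(ω_s−ω_c) = −72(ω_r−ω_c),  ω_s=0, ω_r=1
18(0−ω_c) = −72(1−ω_c)  ⇒  90ω_c = 72  ⇒  ω_c = 4/5
sun–planet: 18·(0−4/5) = −27·(ω_p−ω_c)  ⇒  ω_p−ω_c = −(18/27)·(-4/5) = 8/15
ω_p = 4/5 + 8/15 = 4/3

4/3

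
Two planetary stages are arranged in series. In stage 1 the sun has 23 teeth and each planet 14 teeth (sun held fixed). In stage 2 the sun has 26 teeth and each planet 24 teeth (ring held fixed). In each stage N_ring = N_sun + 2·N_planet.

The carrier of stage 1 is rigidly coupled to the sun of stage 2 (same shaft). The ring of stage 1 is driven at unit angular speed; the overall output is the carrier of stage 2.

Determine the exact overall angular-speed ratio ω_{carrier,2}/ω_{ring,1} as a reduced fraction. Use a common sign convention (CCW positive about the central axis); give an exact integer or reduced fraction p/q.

Stage 1: N_ring = 23 + 2·14 = 51
Stage 1: 23(ω_s−ω_c) = −51(ω_r−ω_c),  ω_s=0, ω_r=1
Stage 1: 23(0−ω_c) = −51(1−ω_c)  ⇒  74ω_c = 51  ⇒  ω_c = 51/74
  ⇒ ω_c¹/ω_r¹ = 51/74
Stage 2: N_ring = 26 + 2·24 = 74
Stage 2: 26(ω_s−ω_c) = −74(ω_r−ω_c),  ω_r=0, ω_s=1
Stage 2: 26(1−ω_c) = −74(0−ω_c)  ⇒  100ω_c = 26  ⇒  ω_c = 13/50
  ⇒ ω_c²/ω_s² = 13/50
Coupling ω_s² = ω_c¹ ⇒ overall = 51/74 × 13/50 = 663/3700

663/3700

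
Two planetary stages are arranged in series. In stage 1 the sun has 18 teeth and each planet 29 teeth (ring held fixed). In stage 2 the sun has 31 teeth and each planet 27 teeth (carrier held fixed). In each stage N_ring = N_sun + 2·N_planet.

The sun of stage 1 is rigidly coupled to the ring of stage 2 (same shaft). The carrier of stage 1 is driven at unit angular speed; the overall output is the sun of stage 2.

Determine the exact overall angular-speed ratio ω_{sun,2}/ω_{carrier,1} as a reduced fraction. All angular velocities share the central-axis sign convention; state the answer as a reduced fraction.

-3995/279

Stage 1: N_ring = 18 + 2·29 = 76
Stage 1: 18(ω_s−ω_c) = −76(ω_r−ω_c),  ω_r=0, ω_c=1
Stage 1: ω_s = 1 − (76/18)(0−1) = 47/9
  ⇒ ω_s¹/ω_c¹ = 47/9
Stage 2: N_ring = 31 + 2·27 = 85
Stage 2: 31(ω_s−ω_c) = −85(ω_r−ω_c),  ω_c=0, ω_r=1
Stage 2: ω_s = 0 − (85/31)(1−0) = -85/31
  ⇒ ω_s²/ω_r² = -85/31
Coupling ω_r² = ω_s¹ ⇒ overall = 47/9 × -85/31 = -3995/279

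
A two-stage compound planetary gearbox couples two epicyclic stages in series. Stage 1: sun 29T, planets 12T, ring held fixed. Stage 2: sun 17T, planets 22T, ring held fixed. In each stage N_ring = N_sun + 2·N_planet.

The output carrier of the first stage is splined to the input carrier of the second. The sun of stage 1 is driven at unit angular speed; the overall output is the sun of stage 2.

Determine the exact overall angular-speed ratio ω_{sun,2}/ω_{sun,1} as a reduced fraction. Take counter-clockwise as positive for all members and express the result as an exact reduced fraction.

1131/697

Stage 1: N_ring = 29 + 2·12 = 53
Stage 1: 29(ω_s−ω_c) = −53(ω_r−ω_c),  ω_r=0, ω_s=1
Stage 1: 29(1−ω_c) = −53(0−ω_c)  ⇒  82ω_c = 29  ⇒  ω_c = 29/82
  ⇒ ω_c¹/ω_s¹ = 29/82
Stage 2: N_ring = 17 + 2·22 = 61
Stage 2: 17(ω_s−ω_c) = −61(ω_r−ω_c),  ω_r=0, ω_c=1
Stage 2: ω_s = 1 − (61/17)(0−1) = 78/17
  ⇒ ω_s²/ω_c² = 78/17
Coupling ω_c² = ω_c¹ ⇒ overall = 29/82 × 78/17 = 1131/697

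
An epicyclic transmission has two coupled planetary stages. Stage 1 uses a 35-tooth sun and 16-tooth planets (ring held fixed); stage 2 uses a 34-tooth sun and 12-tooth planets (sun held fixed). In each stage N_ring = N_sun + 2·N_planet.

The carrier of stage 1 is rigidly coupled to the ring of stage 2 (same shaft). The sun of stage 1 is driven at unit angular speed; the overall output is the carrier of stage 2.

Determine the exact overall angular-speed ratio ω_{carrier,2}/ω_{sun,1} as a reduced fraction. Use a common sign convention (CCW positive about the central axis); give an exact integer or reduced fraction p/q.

1015/4692

Stage 1: N_ring = 35 + 2·16 = 67
Stage 1: 35(ω_s−ω_c) = −67(ω_r−ω_c),  ω_r=0, ω_s=1
Stage 1: 35(1−ω_c) = −67(0−ω_c)  ⇒  102ω_c = 35  ⇒  ω_c = 35/102
  ⇒ ω_c¹/ω_s¹ = 35/102
Stage 2: N_ring = 34 + 2·12 = 58
Stage 2: 34(ω_s−ω_c) = −58(ω_r−ω_c),  ω_s=0, ω_r=1
Stage 2: 34(0−ω_c) = −58(1−ω_c)  ⇒  92ω_c = 58  ⇒  ω_c = 29/46
  ⇒ ω_c²/ω_r² = 29/46
Coupling ω_r² = ω_c¹ ⇒ overall = 35/102 × 29/46 = 1015/4692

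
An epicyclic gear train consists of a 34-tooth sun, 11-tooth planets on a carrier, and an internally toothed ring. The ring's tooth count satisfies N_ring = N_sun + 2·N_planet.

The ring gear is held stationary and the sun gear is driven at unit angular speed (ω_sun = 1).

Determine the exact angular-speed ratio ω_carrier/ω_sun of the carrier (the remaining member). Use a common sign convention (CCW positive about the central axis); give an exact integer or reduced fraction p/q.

N_ring = 34 + 2·11 = 56
34(ω_s−ω_c) = −56(ω_r−ω_c),  ω_r=0, ω_s=1
34(1−ω_c) = −56(0−ω_c)  ⇒  90ω_c = 34  ⇒  ω_c = 17/45
ω_c/ω_s = 17/45

17/45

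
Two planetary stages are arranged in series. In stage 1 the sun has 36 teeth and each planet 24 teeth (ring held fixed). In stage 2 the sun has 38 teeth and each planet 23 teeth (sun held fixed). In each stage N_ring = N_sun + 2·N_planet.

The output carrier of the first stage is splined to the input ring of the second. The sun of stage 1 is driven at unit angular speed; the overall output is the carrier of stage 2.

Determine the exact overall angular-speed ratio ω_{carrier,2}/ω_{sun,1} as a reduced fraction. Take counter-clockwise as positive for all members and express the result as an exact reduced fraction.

63/305

Stage 1: N_ring = 36 + 2·24 = 84
Stage 1: 36(ω_s−ω_c) = −84(ω_r−ω_c),  ω_r=0, ω_s=1
Stage 1: 36(1−ω_c) = −84(0−ω_c)  ⇒  120ω_c = 36  ⇒  ω_c = 3/10
  ⇒ ω_c¹/ω_s¹ = 3/10
Stage 2: N_ring = 38 + 2·23 = 84
Stage 2: 38(ω_s−ω_c) = −84(ω_r−ω_c),  ω_s=0, ω_r=1
Stage 2: 38(0−ω_c) = −84(1−ω_c)  ⇒  122ω_c = 84  ⇒  ω_c = 42/61
  ⇒ ω_c²/ω_r² = 42/61
Coupling ω_r² = ω_c¹ ⇒ overall = 3/10 × 42/61 = 63/305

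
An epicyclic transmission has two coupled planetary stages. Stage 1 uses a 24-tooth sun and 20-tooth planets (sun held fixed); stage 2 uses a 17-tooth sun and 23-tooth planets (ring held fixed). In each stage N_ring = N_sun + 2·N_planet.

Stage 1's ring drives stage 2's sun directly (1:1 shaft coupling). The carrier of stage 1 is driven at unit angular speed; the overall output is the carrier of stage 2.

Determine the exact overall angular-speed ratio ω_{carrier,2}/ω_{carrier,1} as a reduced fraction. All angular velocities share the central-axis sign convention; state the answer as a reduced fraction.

Stage 1: N_ring = 24 + 2·20 = 64
Stage 1: 24(ω_s−ω_c) = −64(ω_r−ω_c),  ω_s=0, ω_c=1
Stage 1: ω_r = 1 − (24/64)(0−1) = 11/8
  ⇒ ω_r¹/ω_c¹ = 11/8
Stage 2: N_ring = 17 + 2·23 = 63
Stage 2: 17(ω_s−ω_c) = −63(ω_r−ω_c),  ω_r=0, ω_s=1
Stage 2: 17(1−ω_c) = −63(0−ω_c)  ⇒  80ω_c = 17  ⇒  ω_c = 17/80
  ⇒ ω_c²/ω_s² = 17/80
Coupling ω_s² = ω_r¹ ⇒ overall = 11/8 × 17/80 = 187/640

187/640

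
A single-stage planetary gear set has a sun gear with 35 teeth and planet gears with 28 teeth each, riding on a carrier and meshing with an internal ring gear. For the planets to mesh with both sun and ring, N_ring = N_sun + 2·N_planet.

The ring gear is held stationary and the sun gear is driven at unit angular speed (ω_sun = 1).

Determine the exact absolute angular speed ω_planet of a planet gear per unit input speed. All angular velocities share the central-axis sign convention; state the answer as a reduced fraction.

-5/8

N_ring = 35 + 2·28 = 91
35(ω_s−ω_c) = −91(ω_r−ω_c),  ω_r=0, ω_s=1
35(1−ω_c) = −91(0−ω_c)  ⇒  126ω_c = 35  ⇒  ω_c = 5/18
sun–planet: 35·(1−5/18) = −28·(ω_p−ω_c)  ⇒  ω_p−ω_c = −(35/28)·(13/18) = -65/72
ω_p = 5/18 − 65/72 = -5/8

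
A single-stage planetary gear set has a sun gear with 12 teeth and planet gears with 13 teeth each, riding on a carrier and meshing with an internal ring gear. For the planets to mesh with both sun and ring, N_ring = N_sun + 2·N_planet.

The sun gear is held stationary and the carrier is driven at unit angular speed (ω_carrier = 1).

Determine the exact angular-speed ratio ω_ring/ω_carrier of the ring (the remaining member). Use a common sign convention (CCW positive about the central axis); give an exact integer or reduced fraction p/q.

N_ring = 12 + 2·13 = 38
12(ω_s−ω_c) = −38(ω_r−ω_c),  ω_s=0, ω_c=1
ω_r = 1 − (12/38)(0−1) = 25/19
ω_r/ω_c = 25/19

25/19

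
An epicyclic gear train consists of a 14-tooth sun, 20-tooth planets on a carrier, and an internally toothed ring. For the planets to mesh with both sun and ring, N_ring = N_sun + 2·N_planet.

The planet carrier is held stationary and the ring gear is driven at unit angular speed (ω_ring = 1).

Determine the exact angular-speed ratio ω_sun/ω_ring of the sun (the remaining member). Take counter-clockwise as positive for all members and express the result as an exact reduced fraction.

N_ring = 14 + 2·20 = 54
14(ω_s−ω_c) = −54(ω_r−ω_c),  ω_c=0, ω_r=1
ω_s = 0 − (54/14)(1−0) = -27/7
ω_s/ω_r = -27/7

-27/7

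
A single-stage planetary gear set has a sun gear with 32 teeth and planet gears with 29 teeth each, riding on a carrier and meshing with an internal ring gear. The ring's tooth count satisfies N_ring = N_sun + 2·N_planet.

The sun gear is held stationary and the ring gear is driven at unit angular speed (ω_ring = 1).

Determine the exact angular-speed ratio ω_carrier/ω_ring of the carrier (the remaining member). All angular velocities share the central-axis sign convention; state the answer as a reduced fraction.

N_ring = 32 + 2·29 = 90
32(ω_s−ω_c) = −90(ω_r−ω_c),  ω_s=0, ω_r=1
32(0−ω_c) = −90(1−ω_c)  ⇒  122ω_c = 90  ⇒  ω_c = 45/61
ω_c/ω_r = 45/61

45/61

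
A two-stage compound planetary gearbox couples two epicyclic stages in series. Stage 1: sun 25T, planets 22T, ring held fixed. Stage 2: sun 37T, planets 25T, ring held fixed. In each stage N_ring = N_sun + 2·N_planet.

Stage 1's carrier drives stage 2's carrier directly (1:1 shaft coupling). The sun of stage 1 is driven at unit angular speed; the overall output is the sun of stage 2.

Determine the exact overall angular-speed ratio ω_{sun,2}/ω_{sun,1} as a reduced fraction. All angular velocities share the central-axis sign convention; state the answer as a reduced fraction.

Stage 1: N_ring = 25 + 2·22 = 69
Stage 1: 25(ω_s−ω_c) = −69(ω_r−ω_c),  ω_r=0, ω_s=1
Stage 1: 25(1−ω_c) = −69(0−ω_c)  ⇒  94ω_c = 25  ⇒  ω_c = 25/94
  ⇒ ω_c¹/ω_s¹ = 25/94
Stage 2: N_ring = 37 + 2·25 = 87
Stage 2: 37(ω_s−ω_c) = −87(ω_r−ω_c),  ω_r=0, ω_c=1
Stage 2: ω_s = 1 − (87/37)(0−1) = 124/37
  ⇒ ω_s²/ω_c² = 124/37
Coupling ω_c² = ω_c¹ ⇒ overall = 25/94 × 124/37 = 1550/1739

1550/1739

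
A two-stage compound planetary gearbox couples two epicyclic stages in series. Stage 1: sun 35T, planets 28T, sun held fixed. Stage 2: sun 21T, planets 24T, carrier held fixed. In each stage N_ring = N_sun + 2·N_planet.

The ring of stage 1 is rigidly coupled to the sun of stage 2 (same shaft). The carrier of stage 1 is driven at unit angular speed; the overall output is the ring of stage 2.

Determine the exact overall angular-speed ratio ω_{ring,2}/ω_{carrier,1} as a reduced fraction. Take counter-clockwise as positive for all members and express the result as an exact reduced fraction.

-126/299

Stage 1: N_ring = 35 + 2·28 = 91
Stage 1: 35(ω_s−ω_c) = −91(ω_r−ω_c),  ω_s=0, ω_c=1
Stage 1: ω_r = 1 − (35/91)(0−1) = 18/13
  ⇒ ω_r¹/ω_c¹ = 18/13
Stage 2: N_ring = 21 + 2·24 = 69
Stage 2: 21(ω_s−ω_c) = −69(ω_r−ω_c),  ω_c=0, ω_s=1
Stage 2: ω_r = 0 − (21/69)(1−0) = -7/23
  ⇒ ω_r²/ω_s² = -7/23
Coupling ω_s² = ω_r¹ ⇒ overall = 18/13 × -7/23 = -126/299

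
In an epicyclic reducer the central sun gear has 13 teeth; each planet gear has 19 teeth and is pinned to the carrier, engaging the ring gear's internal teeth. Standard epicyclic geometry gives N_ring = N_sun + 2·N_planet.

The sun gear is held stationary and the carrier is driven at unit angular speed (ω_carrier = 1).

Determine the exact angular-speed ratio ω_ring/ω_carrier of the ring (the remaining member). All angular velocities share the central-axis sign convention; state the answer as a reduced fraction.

N_ring = 13 + 2·19 = 51
13(ω_s−ω_c) = −51(ω_r−ω_c),  ω_s=0, ω_c=1
ω_r = 1 − (13/51)(0−1) = 64/51
ω_r/ω_c = 64/51

64/51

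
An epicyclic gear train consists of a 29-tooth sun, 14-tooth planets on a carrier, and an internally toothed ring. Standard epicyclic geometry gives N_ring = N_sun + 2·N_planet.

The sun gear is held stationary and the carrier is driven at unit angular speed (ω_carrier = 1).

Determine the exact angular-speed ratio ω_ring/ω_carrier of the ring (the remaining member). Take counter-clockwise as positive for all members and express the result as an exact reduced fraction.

86/57

N_ring = 29 + 2·14 = 57
29(ω_s−ω_c) = −57(ω_r−ω_c),  ω_s=0, ω_c=1
ω_r = 1 − (29/57)(0−1) = 86/57
ω_r/ω_c = 86/57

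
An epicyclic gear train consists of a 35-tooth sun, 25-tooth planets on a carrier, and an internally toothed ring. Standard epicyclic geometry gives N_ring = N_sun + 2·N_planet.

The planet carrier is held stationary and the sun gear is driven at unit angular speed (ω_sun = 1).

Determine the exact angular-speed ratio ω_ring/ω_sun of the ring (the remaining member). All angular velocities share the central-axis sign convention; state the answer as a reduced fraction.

N_ring = 35 + 2·25 = 85
35(ω_s−ω_c) = −85(ω_r−ω_c),  ω_c=0, ω_s=1
ω_r = 0 − (35/85)(1−0) = -7/17
ω_r/ω_s = -7/17

-7/17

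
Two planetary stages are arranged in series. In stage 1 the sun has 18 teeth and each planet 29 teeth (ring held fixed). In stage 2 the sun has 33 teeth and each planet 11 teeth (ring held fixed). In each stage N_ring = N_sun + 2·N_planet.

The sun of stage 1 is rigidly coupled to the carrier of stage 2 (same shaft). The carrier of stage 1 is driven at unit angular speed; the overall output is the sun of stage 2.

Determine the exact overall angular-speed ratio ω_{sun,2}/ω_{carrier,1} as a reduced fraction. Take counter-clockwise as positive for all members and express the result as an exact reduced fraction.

376/27

Stage 1: N_ring = 18 + 2·29 = 76
Stage 1: 18(ω_s−ω_c) = −76(ω_r−ω_c),  ω_r=0, ω_c=1
Stage 1: ω_s = 1 − (76/18)(0−1) = 47/9
  ⇒ ω_s¹/ω_c¹ = 47/9
Stage 2: N_ring = 33 + 2·11 = 55
Stage 2: 33(ω_s−ω_c) = −55(ω_r−ω_c),  ω_r=0, ω_c=1
Stage 2: ω_s = 1 − (55/33)(0−1) = 8/3
  ⇒ ω_s²/ω_c² = 8/3
Coupling ω_c² = ω_s¹ ⇒ overall = 47/9 × 8/3 = 376/27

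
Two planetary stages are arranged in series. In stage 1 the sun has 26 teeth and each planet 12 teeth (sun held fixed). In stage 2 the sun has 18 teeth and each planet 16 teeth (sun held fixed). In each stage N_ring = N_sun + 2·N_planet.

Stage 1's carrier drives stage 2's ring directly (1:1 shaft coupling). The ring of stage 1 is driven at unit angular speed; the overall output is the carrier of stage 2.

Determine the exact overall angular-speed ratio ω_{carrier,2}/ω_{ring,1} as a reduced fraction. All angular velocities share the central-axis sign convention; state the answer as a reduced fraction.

Stage 1: N_ring = 26 + 2·12 = 50
Stage 1: 26(ω_s−ω_c) = −50(ω_r−ω_c),  ω_s=0, ω_r=1
Stage 1: 26(0−ω_c) = −50(1−ω_c)  ⇒  76ω_c = 50  ⇒  ω_c = 25/38
  ⇒ ω_c¹/ω_r¹ = 25/38
Stage 2: N_ring = 18 + 2·16 = 50
Stage 2: 18(ω_s−ω_c) = −50(ω_r−ω_c),  ω_s=0, ω_r=1
Stage 2: 18(0−ω_c) = −50(1−ω_c)  ⇒  68ω_c = 50  ⇒  ω_c = 25/34
  ⇒ ω_c²/ω_r² = 25/34
Coupling ω_r² = ω_c¹ ⇒ overall = 25/38 × 25/34 = 625/1292

625/1292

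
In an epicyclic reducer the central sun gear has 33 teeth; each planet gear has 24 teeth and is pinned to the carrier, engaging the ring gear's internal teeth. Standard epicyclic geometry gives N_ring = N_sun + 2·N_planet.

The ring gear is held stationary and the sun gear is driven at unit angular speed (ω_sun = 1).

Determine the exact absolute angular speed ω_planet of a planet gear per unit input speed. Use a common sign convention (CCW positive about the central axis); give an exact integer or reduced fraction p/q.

N_ring = 33 + 2·24 = 81
33(ω_s−ω_c) = −81(ω_r−ω_c),  ω_r=0, ω_s=1
33(1−ω_c) = −81(0−ω_c)  ⇒  114ω_c = 33  ⇒  ω_c = 11/38
sun–planet: 33·(1−11/38) = −24·(ω_p−ω_c)  ⇒  ω_p−ω_c = −(33/24)·(27/38) = -297/304
ω_p = 11/38 − 297/304 = -11/16

-11/16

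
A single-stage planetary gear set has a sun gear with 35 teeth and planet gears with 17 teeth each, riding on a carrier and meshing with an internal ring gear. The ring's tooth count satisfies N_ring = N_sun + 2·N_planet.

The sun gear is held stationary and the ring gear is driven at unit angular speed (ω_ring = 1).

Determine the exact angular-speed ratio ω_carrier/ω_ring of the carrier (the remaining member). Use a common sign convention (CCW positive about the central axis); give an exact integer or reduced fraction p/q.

69/104

N_ring = 35 + 2·17 = 69
35(ω_s−ω_c) = −69(ω_r−ω_c),  ω_s=0, ω_r=1
35(0−ω_c) = −69(1−ω_c)  ⇒  104ω_c = 69  ⇒  ω_c = 69/104
ω_c/ω_r = 69/104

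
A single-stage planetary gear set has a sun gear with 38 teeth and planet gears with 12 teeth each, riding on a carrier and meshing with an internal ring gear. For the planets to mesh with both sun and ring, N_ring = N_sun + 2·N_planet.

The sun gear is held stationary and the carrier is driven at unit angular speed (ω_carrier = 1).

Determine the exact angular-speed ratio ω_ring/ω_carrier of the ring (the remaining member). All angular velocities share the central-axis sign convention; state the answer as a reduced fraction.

N_ring = 38 + 2·12 = 62
38(ω_s−ω_c) = −62(ω_r−ω_c),  ω_s=0, ω_c=1
ω_r = 1 − (38/62)(0−1) = 50/31
ω_r/ω_c = 50/31

50/31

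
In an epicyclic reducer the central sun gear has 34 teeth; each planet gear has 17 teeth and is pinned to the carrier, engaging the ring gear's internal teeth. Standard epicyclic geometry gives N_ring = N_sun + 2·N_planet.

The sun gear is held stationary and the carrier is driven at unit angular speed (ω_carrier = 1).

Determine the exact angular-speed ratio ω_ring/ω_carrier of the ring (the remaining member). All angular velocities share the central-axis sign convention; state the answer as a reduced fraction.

N_ring = 34 + 2·17 = 68
34(ω_s−ω_c) = −68(ω_r−ω_c),  ω_s=0, ω_c=1
ω_r = 1 − (34/68)(0−1) = 3/2
ω_r/ω_c = 3/2

3/2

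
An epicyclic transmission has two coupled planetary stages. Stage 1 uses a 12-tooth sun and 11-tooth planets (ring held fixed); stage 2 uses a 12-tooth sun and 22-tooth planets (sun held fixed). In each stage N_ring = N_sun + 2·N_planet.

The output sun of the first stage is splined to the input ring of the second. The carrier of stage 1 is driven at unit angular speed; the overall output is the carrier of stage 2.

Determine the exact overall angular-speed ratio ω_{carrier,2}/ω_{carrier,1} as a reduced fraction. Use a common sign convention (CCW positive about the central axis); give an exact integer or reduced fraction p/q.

161/51

Stage 1: N_ring = 12 + 2·11 = 34
Stage 1: 12(ω_s−ω_c) = −34(ω_r−ω_c),  ω_r=0, ω_c=1
Stage 1: ω_s = 1 − (34/12)(0−1) = 23/6
  ⇒ ω_s¹/ω_c¹ = 23/6
Stage 2: N_ring = 12 + 2·22 = 56
Stage 2: 12(ω_s−ω_c) = −56(ω_r−ω_c),  ω_s=0, ω_r=1
Stage 2: 12(0−ω_c) = −56(1−ω_c)  ⇒  68ω_c = 56  ⇒  ω_c = 14/17
  ⇒ ω_c²/ω_r² = 14/17
Coupling ω_r² = ω_s¹ ⇒ overall = 23/6 × 14/17 = 161/51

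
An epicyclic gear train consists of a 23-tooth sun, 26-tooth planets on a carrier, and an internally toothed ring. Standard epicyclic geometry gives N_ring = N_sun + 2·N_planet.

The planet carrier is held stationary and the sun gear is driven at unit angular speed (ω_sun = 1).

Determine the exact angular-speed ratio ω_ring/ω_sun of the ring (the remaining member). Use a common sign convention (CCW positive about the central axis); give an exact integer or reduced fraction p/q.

N_ring = 23 + 2·26 = 75
23(ω_s−ω_c) = −75(ω_r−ω_c),  ω_c=0, ω_s=1
ω_r = 0 − (23/75)(1−0) = -23/75
ω_r/ω_s = -23/75

-23/75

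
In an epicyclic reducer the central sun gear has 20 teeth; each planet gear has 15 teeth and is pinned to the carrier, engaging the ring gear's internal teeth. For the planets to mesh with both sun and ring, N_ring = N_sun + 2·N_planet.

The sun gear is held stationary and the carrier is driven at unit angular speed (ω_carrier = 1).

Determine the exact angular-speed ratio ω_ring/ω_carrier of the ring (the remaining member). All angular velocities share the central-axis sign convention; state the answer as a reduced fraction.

7/5

N_ring = 20 + 2·15 = 50
20(ω_s−ω_c) = −50(ω_r−ω_c),  ω_s=0, ω_c=1
ω_r = 1 − (20/50)(0−1) = 7/5
ω_r/ω_c = 7/5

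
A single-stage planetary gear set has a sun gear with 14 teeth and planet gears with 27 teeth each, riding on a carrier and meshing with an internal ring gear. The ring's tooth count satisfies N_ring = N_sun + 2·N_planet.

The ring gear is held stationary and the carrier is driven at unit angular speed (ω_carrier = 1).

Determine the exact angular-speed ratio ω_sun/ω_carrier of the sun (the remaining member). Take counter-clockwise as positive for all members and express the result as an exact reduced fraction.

N_ring = 14 + 2·27 = 68
14(ω_s−ω_c) = −68(ω_r−ω_c),  ω_r=0, ω_c=1
ω_s = 1 − (68/14)(0−1) = 41/7
ω_s/ω_c = 41/7

41/7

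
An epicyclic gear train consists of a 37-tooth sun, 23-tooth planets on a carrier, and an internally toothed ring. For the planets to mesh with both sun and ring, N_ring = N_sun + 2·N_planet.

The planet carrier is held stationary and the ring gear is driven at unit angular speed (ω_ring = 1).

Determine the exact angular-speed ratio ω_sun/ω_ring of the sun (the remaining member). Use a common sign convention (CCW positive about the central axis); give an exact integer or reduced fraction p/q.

N_ring = 37 + 2·23 = 83
37(ω_s−ω_c) = −83(ω_r−ω_c),  ω_c=0, ω_r=1
ω_s = 0 − (83/37)(1−0) = -83/37
ω_s/ω_r = -83/37

-83/37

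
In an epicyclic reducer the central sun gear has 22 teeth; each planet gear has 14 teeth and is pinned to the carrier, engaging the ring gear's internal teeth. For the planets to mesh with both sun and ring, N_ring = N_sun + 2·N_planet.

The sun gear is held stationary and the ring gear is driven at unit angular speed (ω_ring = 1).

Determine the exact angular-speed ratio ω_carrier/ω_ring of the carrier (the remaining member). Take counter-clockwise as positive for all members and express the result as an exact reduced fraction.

25/36

N_ring = 22 + 2·14 = 50
22(ω_s−ω_c) = −50(ω_r−ω_c),  ω_s=0, ω_r=1
22(0−ω_c) = −50(1−ω_c)  ⇒  72ω_c = 50  ⇒  ω_c = 25/36
ω_c/ω_r = 25/36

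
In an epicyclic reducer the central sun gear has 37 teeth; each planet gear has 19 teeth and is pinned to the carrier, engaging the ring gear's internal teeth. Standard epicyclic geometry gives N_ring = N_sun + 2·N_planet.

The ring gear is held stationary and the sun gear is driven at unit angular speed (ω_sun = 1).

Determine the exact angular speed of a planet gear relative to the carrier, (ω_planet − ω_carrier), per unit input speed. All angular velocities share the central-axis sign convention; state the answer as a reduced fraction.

-2775/2128

N_ring = 37 + 2·19 = 75
37(ω_s−ω_c) = −75(ω_r−ω_c),  ω_r=0, ω_s=1
37(1−ω_c) = −75(0−ω_c)  ⇒  112ω_c = 37  ⇒  ω_c = 37/112
sun–planet: 37·(1−37/112) = −19·(ω_p−ω_c)  ⇒  ω_p−ω_c = −(37/19)·(75/112) = -2775/2128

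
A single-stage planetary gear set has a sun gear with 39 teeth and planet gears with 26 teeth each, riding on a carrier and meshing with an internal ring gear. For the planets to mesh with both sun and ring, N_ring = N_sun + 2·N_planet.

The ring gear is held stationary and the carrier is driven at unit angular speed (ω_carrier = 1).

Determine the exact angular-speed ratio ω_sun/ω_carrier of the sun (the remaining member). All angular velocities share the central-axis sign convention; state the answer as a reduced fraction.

N_ring = 39 + 2·26 = 91
39(ω_s−ω_c) = −91(ω_r−ω_c),  ω_r=0, ω_c=1
ω_s = 1 − (91/39)(0−1) = 10/3
ω_s/ω_c = 10/3

10/3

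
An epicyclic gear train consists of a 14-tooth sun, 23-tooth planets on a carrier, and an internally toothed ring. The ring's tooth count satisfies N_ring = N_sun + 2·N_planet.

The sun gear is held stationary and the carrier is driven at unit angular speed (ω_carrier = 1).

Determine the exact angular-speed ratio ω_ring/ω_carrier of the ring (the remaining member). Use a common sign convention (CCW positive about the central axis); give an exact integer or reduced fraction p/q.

37/30

N_ring = 14 + 2·23 = 60
14(ω_s−ω_c) = −60(ω_r−ω_c),  ω_s=0, ω_c=1
ω_r = 1 − (14/60)(0−1) = 37/30
ω_r/ω_c = 37/30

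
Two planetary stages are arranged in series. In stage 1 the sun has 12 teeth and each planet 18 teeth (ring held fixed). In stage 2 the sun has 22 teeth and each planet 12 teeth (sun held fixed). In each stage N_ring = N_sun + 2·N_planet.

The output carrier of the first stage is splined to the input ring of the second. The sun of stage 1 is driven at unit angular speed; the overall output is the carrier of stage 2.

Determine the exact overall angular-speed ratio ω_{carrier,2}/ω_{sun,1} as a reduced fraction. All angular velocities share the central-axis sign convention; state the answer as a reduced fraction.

23/170

Stage 1: N_ring = 12 + 2·18 = 48
Stage 1: 12(ω_s−ω_c) = −48(ω_r−ω_c),  ω_r=0, ω_s=1
Stage 1: 12(1−ω_c) = −48(0−ω_c)  ⇒  60ω_c = 12  ⇒  ω_c = 1/5
  ⇒ ω_c¹/ω_s¹ = 1/5
Stage 2: N_ring = 22 + 2·12 = 46
Stage 2: 22(ω_s−ω_c) = −46(ω_r−ω_c),  ω_s=0, ω_r=1
Stage 2: 22(0−ω_c) = −46(1−ω_c)  ⇒  68ω_c = 46  ⇒  ω_c = 23/34
  ⇒ ω_c²/ω_r² = 23/34
Coupling ω_r² = ω_c¹ ⇒ overall = 1/5 × 23/34 = 23/170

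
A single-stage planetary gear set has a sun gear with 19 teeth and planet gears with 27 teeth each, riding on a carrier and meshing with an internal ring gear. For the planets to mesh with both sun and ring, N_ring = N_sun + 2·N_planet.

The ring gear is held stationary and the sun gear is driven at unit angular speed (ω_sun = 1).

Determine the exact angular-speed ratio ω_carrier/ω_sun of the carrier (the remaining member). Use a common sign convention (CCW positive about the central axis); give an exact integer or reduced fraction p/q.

19/92

N_ring = 19 + 2·27 = 73
19(ω_s−ω_c) = −73(ω_r−ω_c),  ω_r=0, ω_s=1
19(1−ω_c) = −73(0−ω_c)  ⇒  92ω_c = 19  ⇒  ω_c = 19/92
ω_c/ω_s = 19/92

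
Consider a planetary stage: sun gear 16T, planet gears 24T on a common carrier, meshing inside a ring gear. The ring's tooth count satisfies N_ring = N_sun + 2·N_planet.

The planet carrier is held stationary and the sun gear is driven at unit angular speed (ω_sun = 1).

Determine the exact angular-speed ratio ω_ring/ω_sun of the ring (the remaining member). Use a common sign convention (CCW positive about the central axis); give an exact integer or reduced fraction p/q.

N_ring = 16 + 2·24 = 64
16(ω_s−ω_c) = −64(ω_r−ω_c),  ω_c=0, ω_s=1
ω_r = 0 − (16/64)(1−0) = -1/4
ω_r/ω_s = -1/4

-1/4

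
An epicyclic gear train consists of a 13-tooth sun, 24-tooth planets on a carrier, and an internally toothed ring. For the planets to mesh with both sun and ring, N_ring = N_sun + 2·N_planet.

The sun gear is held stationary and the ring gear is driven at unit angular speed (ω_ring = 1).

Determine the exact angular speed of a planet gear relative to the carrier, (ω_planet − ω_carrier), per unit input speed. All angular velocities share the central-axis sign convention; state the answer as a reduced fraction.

N_ring = 13 + 2·24 = 61
13(ω_s−ω_c) = −61(ω_r−ω_c),  ω_s=0, ω_r=1
13(0−ω_c) = −61(1−ω_c)  ⇒  74ω_c = 61  ⇒  ω_c = 61/74
sun–planet: 13·(0−61/74) = −24·(ω_p−ω_c)  ⇒  ω_p−ω_c = −(13/24)·(-61/74) = 793/1776

793/1776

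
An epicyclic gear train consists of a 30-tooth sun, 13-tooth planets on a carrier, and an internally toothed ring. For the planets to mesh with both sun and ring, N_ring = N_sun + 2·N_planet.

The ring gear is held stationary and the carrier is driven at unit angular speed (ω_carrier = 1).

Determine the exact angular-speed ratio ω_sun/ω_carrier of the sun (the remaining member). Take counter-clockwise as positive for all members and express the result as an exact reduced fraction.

43/15

N_ring = 30 + 2·13 = 56
30(ω_s−ω_c) = −56(ω_r−ω_c),  ω_r=0, ω_c=1
ω_s = 1 − (56/30)(0−1) = 43/15
ω_s/ω_c = 43/15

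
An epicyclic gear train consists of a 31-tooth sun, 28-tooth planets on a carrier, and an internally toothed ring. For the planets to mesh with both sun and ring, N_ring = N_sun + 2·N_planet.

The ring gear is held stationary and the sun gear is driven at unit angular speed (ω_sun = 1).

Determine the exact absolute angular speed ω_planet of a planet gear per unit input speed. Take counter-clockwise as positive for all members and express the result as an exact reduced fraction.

N_ring = 31 + 2·28 = 87
31(ω_s−ω_c) = −87(ω_r−ω_c),  ω_r=0, ω_s=1
31(1−ω_c) = −87(0−ω_c)  ⇒  118ω_c = 31  ⇒  ω_c = 31/118
sun–planet: 31·(1−31/118) = −28·(ω_p−ω_c)  ⇒  ω_p−ω_c = −(31/28)·(87/118) = -2697/3304
ω_p = 31/118 − 2697/3304 = -31/56

-31/56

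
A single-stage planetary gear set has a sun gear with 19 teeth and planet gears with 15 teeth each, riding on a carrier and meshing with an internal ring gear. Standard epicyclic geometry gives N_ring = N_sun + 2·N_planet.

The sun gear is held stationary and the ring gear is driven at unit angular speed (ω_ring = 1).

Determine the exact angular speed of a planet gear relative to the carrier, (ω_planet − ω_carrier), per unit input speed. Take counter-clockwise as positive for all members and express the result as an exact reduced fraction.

N_ring = 19 + 2·15 = 49
19(ω_s−ω_c) = −49(ω_r−ω_c),  ω_s=0, ω_r=1
19(0−ω_c) = −49(1−ω_c)  ⇒  68ω_c = 49  ⇒  ω_c = 49/68
sun–planet: 19·(0−49/68) = −15·(ω_p−ω_c)  ⇒  ω_p−ω_c = −(19/15)·(-49/68) = 931/1020

931/1020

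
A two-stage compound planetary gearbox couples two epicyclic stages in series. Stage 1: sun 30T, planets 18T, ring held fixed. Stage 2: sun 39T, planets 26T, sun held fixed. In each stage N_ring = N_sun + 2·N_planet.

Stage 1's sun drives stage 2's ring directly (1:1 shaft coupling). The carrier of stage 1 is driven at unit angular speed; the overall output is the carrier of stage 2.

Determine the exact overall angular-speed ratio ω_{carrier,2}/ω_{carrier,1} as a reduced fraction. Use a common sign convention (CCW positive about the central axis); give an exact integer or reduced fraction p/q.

56/25

Stage 1: N_ring = 30 + 2·18 = 66
Stage 1: 30(ω_s−ω_c) = −66(ω_r−ω_c),  ω_r=0, ω_c=1
Stage 1: ω_s = 1 − (66/30)(0−1) = 16/5
  ⇒ ω_s¹/ω_c¹ = 16/5
Stage 2: N_ring = 39 + 2·26 = 91
Stage 2: 39(ω_s−ω_c) = −91(ω_r−ω_c),  ω_s=0, ω_r=1
Stage 2: 39(0−ω_c) = −91(1−ω_c)  ⇒  130ω_c = 91  ⇒  ω_c = 7/10
  ⇒ ω_c²/ω_r² = 7/10
Coupling ω_r² = ω_s¹ ⇒ overall = 16/5 × 7/10 = 56/25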